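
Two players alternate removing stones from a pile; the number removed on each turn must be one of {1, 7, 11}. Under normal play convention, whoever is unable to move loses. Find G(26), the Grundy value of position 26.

0

n :  0  1  2  3  4  5  6  7  8  9 10 11 12 13 14 15 16 17 18 19 20 21 22 23 24 25 26
G :  0  1  0  1  0  1  0  1  0  1  0  1  0  1  0  1  0  1  0  1  0  1  0  1  0  1  0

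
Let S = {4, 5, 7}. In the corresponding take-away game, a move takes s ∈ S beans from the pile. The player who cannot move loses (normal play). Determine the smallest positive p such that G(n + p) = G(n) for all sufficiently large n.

11

G(0) = 0
G(1) = mex{} = 0
G(2) = mex{} = 0
G(3) = mex{} = 0
G(4) = mex{0} = 1
G(5) = mex{0,0} = 1
G(6) = mex{0,0} = 1
G(7) = mex{0,0,0} = 1
G(8) = mex{1,0,0} = 2
G(9) = mex{1,1,0} = 2
G(10) = mex{1,1,0} = 2
G(11) = mex{1,1,1} = 0
G(12) = mex{2,1,1} = 0
G(13) = mex{2,2,1} = 0
G(14) = mex{2,2,1} = 0
G(15) = mex{0,2,2} = 1
G(16) = mex{0,0,2} = 1
G(17) = mex{0,0,2} = 1
G(18) = mex{0,0,0} = 1
G(19) = mex{1,0,0} = 2
G(20) = mex{1,1,0} = 2
G(21) = mex{1,1,0} = 2
G(22) = mex{1,1,1} = 0
G(23) = mex{2,1,1} = 0
G(n+11) = G(n) holds for n = 0,…,6 (a full window of length max(S) = 7), so the sequence is purely periodic with period 11.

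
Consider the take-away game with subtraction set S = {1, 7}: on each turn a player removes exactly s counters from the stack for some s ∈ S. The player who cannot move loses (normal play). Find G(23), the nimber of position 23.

1

G(0) = 0
G(1) = mex{0} = 1
G(2) = mex{1} = 0
G(3) = mex{0} = 1
G(4) = mex{1} = 0
G(5) = mex{0} = 1
G(6) = mex{1} = 0
G(7) = mex{0,0} = 1
G(8) = mex{1,1} = 0
G(9) = mex{0,0} = 1
G(10) = mex{1,1} = 0
G(11) = mex{0,0} = 1
G(12) = mex{1,1} = 0
G(13) = mex{0,0} = 1
G(14) = mex{1,1} = 0
G(15) = mex{0,0} = 1
G(16) = mex{1,1} = 0
G(17) = mex{0,0} = 1
G(18) = mex{1,1} = 0
G(19) = mex{0,0} = 1
G(20) = mex{1,1} = 0
G(21) = mex{0,0} = 1
G(22) = mex{1,1} = 0
G(23) = mex{0,0} = 1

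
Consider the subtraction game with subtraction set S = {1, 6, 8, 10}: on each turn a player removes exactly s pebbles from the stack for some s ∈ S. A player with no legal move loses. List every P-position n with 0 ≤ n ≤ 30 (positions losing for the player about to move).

G(0) = 0
G(1) = mex{0} = 1
G(2) = mex{1} = 0
G(3) = mex{0} = 1
G(4) = mex{1} = 0
G(5) = mex{0} = 1
G(6) = mex{1,0} = 2
G(7) = mex{2,1} = 0
G(8) = mex{0,0,0} = 1
G(9) = mex{1,1,1} = 0
G(10) = mex{0,0,0,0} = 1
G(11) = mex{1,1,1,1} = 0
G(12) = mex{0,2,0,0} = 1
G(13) = mex{1,0,1,1} = 2
G(14) = mex{2,1,2,0} = 3
G(15) = mex{3,0,0,1} = 2
G(16) = mex{2,1,1,2} = 0
G(17) = mex{0,0,0,0} = 1
G(18) = mex{1,1,1,1} = 0
G(19) = mex{0,2,0,0} = 1
G(20) = mex{1,3,1,1} = 0
G(21) = mex{0,2,2,0} = 1
G(22) = mex{1,0,3,1} = 2
G(23) = mex{2,1,2,2} = 0
G(24) = mex{0,0,0,3} = 1
G(25) = mex{1,1,1,2} = 0
G(26) = mex{0,0,0,0} = 1
G(27) = mex{1,1,1,1} = 0
G(28) = mex{0,2,0,0} = 1
G(29) = mex{1,0,1,1} = 2
G(30) = mex{2,1,2,0} = 3
P-positions are exactly the n with G(n) = 0.

0, 2, 4, 7, 9, 11, 16, 18, 20, 23, 25, 27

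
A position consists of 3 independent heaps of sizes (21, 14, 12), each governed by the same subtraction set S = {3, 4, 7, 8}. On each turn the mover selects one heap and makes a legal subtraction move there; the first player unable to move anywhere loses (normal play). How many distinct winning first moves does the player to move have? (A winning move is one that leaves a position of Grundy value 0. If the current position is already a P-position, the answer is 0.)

3

All heaps use S = {3, 4, 7, 8}:
G(0) = 0
G(1) = mex{} = 0
G(2) = mex{} = 0
G(3) = mex{0} = 1
G(4) = mex{0,0} = 1
G(5) = mex{0,0} = 1
G(6) = mex{1,0} = 2
G(7) = mex{1,1,0} = 2
G(8) = mex{1,1,0,0} = 2
G(9) = mex{2,1,0,0} = 3
G(10) = mex{2,2,1,0} = 3
G(11) = mex{2,2,1,1} = 0
G(12) = mex{3,2,1,1} = 0
G(13) = mex{3,3,2,1} = 0
G(14) = mex{0,3,2,2} = 1
G(15) = mex{0,0,2,2} = 1
G(16) = mex{0,0,3,2} = 1
G(17) = mex{1,0,3,3} = 2
G(18) = mex{1,1,0,3} = 2
G(19) = mex{1,1,0,0} = 2
G(20) = mex{2,1,0,0} = 3
G(21) = mex{2,2,1,0} = 3
Heap A: G(21) = 3.
Heap B: G(14) = 1.
Heap C: G(12) = 0.
Combined Grundy value = 3 ⊕ 1 ⊕ 0 = 2.
A winning move leaves total XOR = 0, i.e. changes one component's Grundy value g to g ⊕ X where X is the current total.
Heap A: need g' = 3⊕2 = 1. Options: 21−3→G=2, 21−4→G=2, 21−7→G=1, 21−8→G=0. Hits: 1.
Heap B: need g' = 1⊕2 = 3. Options: 14−3→G=0, 14−4→G=3, 14−7→G=2, 14−8→G=2. Hits: 1.
Heap C: need g' = 0⊕2 = 2. Options: 12−3→G=3, 12−4→G=2, 12−7→G=1, 12−8→G=1. Hits: 1.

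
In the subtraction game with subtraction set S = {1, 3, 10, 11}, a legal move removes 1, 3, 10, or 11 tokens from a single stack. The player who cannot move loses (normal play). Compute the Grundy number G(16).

2

G(0) = 0
G(1) = mex{0} = 1
G(2) = mex{1} = 0
G(3) = mex{0,0} = 1
G(4) = mex{1,1} = 0
G(5) = mex{0,0} = 1
G(6) = mex{1,1} = 0
G(7) = mex{0,0} = 1
G(8) = mex{1,1} = 0
G(9) = mex{0,0} = 1
G(10) = mex{1,1,0} = 2
G(11) = mex{2,0,1,0} = 3
G(12) = mex{3,1,0,1} = 2
G(13) = mex{2,2,1,0} = 3
G(14) = mex{3,3,0,1} = 2
G(15) = mex{2,2,1,0} = 3
G(16) = mex{3,3,0,1} = 2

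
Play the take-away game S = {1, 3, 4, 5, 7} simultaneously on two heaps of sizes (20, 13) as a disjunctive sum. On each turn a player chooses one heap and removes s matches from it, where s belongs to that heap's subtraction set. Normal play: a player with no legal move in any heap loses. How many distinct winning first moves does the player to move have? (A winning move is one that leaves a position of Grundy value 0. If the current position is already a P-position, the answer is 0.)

4

All heaps use S = {1, 3, 4, 5, 7}:
G(0) = 0
G(1) = mex{0} = 1
G(2) = mex{1} = 0
G(3) = mex{0,0} = 1
G(4) = mex{1,1,0} = 2
G(5) = mex{2,0,1,0} = 3
G(6) = mex{3,1,0,1} = 2
G(7) = mex{2,2,1,0,0} = 3
G(8) = mex{3,3,2,1,1} = 0
G(9) = mex{0,2,3,2,0} = 1
G(10) = mex{1,3,2,3,1} = 0
G(11) = mex{0,0,3,2,2} = 1
G(12) = mex{1,1,0,3,3} = 2
G(13) = mex{2,0,1,0,2} = 3
G(14) = mex{3,1,0,1,3} = 2
G(15) = mex{2,2,1,0,0} = 3
G(16) = mex{3,3,2,1,1} = 0
G(17) = mex{0,2,3,2,0} = 1
G(18) = mex{1,3,2,3,1} = 0
G(19) = mex{0,0,3,2,2} = 1
G(20) = mex{1,1,0,3,3} = 2
Heap A: G(20) = 2.
Heap B: G(13) = 3.
Combined Grundy value = 2 ⊕ 3 = 1.
A winning move leaves total XOR = 0, i.e. changes one component's Grundy value g to g ⊕ X where X is the current total.
Heap A: need g' = 2⊕1 = 3. Options: 20−1→G=1, 20−3→G=1, 20−4→G=0, 20−5→G=3, 20−7→G=3. Hits: 2.
Heap B: need g' = 3⊕1 = 2. Options: 13−1→G=2, 13−3→G=0, 13−4→G=1, 13−5→G=0, 13−7→G=2. Hits: 2.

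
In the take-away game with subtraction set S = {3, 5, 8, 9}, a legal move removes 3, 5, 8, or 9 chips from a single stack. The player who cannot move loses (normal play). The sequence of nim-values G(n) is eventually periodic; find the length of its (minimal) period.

12

G(0) = 0
G(1) = mex{} = 0
G(2) = mex{} = 0
G(3) = mex{0} = 1
G(4) = mex{0} = 1
G(5) = mex{0,0} = 1
G(6) = mex{1,0} = 2
G(7) = mex{1,0} = 2
G(8) = mex{1,1,0} = 2
G(9) = mex{2,1,0,0} = 3
G(10) = mex{2,1,0,0} = 3
G(11) = mex{2,2,1,0} = 3
G(12) = mex{3,2,1,1} = 0
G(13) = mex{3,2,1,1} = 0
G(14) = mex{3,3,2,1} = 0
G(15) = mex{0,3,2,2} = 1
G(16) = mex{0,3,2,2} = 1
G(17) = mex{0,0,3,2} = 1
G(18) = mex{1,0,3,3} = 2
G(19) = mex{1,0,3,3} = 2
G(20) = mex{1,1,0,3} = 2
G(21) = mex{2,1,0,0} = 3
G(22) = mex{2,1,0,0} = 3
G(23) = mex{2,2,1,0} = 3
G(24) = mex{3,2,1,1} = 0
G(25) = mex{3,2,1,1} = 0
G(n+12) = G(n) holds for n = 0,…,8 (a full window of length max(S) = 9), so the sequence is purely periodic with period 12.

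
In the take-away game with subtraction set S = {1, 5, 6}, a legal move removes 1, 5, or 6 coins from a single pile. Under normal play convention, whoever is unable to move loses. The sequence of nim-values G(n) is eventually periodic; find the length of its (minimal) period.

11

n :  0  1  2  3  4  5  6  7  8  9 10 11 12 13 14 15 16 17 18 19 20 21 22 23
G :  0  1  0  1  0  1  2  3  2  3  2  0  1  0  1  0  1  2  3  2  3  2  0  1
G(n+11) = G(n) holds for n = 0,…,5 (a full window of length max(S) = 6), so the sequence is purely periodic with period 11.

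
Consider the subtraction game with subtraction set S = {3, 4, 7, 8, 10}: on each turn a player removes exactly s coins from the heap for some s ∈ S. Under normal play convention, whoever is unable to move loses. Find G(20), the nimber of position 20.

2

G(0) = 0
G(1) = mex{} = 0
G(2) = mex{} = 0
G(3) = mex{0} = 1
G(4) = mex{0,0} = 1
G(5) = mex{0,0} = 1
G(6) = mex{1,0} = 2
G(7) = mex{1,1,0} = 2
G(8) = mex{1,1,0,0} = 2
G(9) = mex{2,1,0,0} = 3
G(10) = mex{2,2,1,0,0} = 3
G(11) = mex{2,2,1,1,0} = 3
G(12) = mex{3,2,1,1,0} = 4
G(13) = mex{3,3,2,1,1} = 0
G(14) = mex{3,3,2,2,1} = 0
G(15) = mex{4,3,2,2,1} = 0
G(16) = mex{0,4,3,2,2} = 1
G(17) = mex{0,0,3,3,2} = 1
G(18) = mex{0,0,3,3,2} = 1
G(19) = mex{1,0,4,3,3} = 2
G(20) = mex{1,1,0,4,3} = 2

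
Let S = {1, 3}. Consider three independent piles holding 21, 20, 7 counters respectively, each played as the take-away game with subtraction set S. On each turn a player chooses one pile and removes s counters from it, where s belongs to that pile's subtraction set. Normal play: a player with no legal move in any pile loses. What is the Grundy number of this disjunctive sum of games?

All piles use S = {1, 3}:
G(0) = 0
G(1) = mex{0} = 1
G(2) = mex{1} = 0
G(3) = mex{0,0} = 1
G(4) = mex{1,1} = 0
G(5) = mex{0,0} = 1
G(6) = mex{1,1} = 0
G(7) = mex{0,0} = 1
G(8) = mex{1,1} = 0
G(9) = mex{0,0} = 1
G(10) = mex{1,1} = 0
G(11) = mex{0,0} = 1
G(12) = mex{1,1} = 0
G(13) = mex{0,0} = 1
G(14) = mex{1,1} = 0
G(15) = mex{0,0} = 1
G(16) = mex{1,1} = 0
G(17) = mex{0,0} = 1
G(18) = mex{1,1} = 0
G(19) = mex{0,0} = 1
G(20) = mex{1,1} = 0
G(21) = mex{0,0} = 1
Pile A: G(21) = 1.
Pile B: G(20) = 0.
Pile C: G(7) = 1.
Combined Grundy value = 1 ⊕ 0 ⊕ 1 = 0.

0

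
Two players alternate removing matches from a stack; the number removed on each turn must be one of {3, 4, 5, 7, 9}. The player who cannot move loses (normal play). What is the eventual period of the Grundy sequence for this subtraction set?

12

n :  0  1  2  3  4  5  6  7  8  9 10 11 12 13 14 15 16 17 18 19 20 21 22 23 24 25
G :  0  0  0  1  1  1  2  2  2  3  3  3  0  0  0  1  1  1  2  2  2  3  3  3  0  0
G(n+12) = G(n) holds for n = 0,…,8 (a full window of length max(S) = 9), so the sequence is purely periodic with period 12.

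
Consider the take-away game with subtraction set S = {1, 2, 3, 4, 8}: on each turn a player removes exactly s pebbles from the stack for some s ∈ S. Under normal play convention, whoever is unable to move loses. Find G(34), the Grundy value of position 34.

n :  0  1  2  3  4  5  6  7  8  9 10 11 12 13 14 15 16 17 18 19 20 21 22 23 24 25 26 27 28 29 30 31 32 33 34
G :  0  1  2  3  4  0  1  2  3  4  0  1  2  3  4  0  1  2  3  4  0  1  2  3  4  0  1  2  3  4  0  1  2  3  4

4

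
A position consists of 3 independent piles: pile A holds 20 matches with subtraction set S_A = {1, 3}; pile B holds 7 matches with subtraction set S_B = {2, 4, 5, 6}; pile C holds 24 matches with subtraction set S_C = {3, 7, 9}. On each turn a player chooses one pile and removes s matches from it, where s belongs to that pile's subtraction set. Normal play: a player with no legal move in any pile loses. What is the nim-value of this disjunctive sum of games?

3

Pile A, S = {1, 3}:
G(0) = 0
G(1) = mex{0} = 1
G(2) = mex{1} = 0
G(3) = mex{0,0} = 1
G(4) = mex{1,1} = 0
G(5) = mex{0,0} = 1
G(6) = mex{1,1} = 0
G(7) = mex{0,0} = 1
G(8) = mex{1,1} = 0
G(9) = mex{0,0} = 1
G(10) = mex{1,1} = 0
G(11) = mex{0,0} = 1
G(12) = mex{1,1} = 0
G(13) = mex{0,0} = 1
G(14) = mex{1,1} = 0
G(15) = mex{0,0} = 1
G(16) = mex{1,1} = 0
G(17) = mex{0,0} = 1
G(18) = mex{1,1} = 0
G(19) = mex{0,0} = 1
G(20) = mex{1,1} = 0
G_A(20) = 0.
Pile B, S = {2, 4, 5, 6}:
n : 0 1 2 3 4 5 6 7
G : 0 0 1 1 2 2 3 3
G_B(7) = 3.
Pile C, S = {3, 7, 9}:
n :  0  1  2  3  4  5  6  7  8  9 10 11 12 13 14 15 16 17 18 19 20 21 22 23 24
G :  0  0  0  1  1  1  0  2  2  1  3  3  0  2  0  1  0  1  0  1  0  1  0  1  0
G_C(24) = 0.
Combined Grundy value = 0 ⊕ 3 ⊕ 0 = 3.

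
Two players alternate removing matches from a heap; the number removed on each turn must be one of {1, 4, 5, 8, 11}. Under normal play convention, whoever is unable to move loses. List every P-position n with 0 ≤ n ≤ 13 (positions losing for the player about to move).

n :  0  1  2  3  4  5  6  7  8  9 10 11 12 13
G :  0  1  0  1  2  3  2  3  4  0  1  4  0  1
P-positions are exactly the n with G(n) = 0.

0, 2, 9, 12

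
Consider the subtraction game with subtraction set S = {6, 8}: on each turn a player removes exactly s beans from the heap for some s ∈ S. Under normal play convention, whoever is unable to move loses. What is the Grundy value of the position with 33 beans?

n :  0  1  2  3  4  5  6  7  8  9 10 11 12 13 14 15 16 17 18 19 20 21 22 23 24 25 26 27 28 29 30 31 32 33
G :  0  0  0  0  0  0  1  1  1  1  1  1  2  2  0  0  0  0  0  0  1  1  1  1  1  1  2  2  0  0  0  0  0  0

0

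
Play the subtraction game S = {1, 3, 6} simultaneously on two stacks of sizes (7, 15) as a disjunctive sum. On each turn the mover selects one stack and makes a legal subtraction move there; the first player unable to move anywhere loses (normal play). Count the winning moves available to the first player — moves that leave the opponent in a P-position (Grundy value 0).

All stacks use S = {1, 3, 6}:
G(0) = 0
G(1) = mex{0} = 1
G(2) = mex{1} = 0
G(3) = mex{0,0} = 1
G(4) = mex{1,1} = 0
G(5) = mex{0,0} = 1
G(6) = mex{1,1,0} = 2
G(7) = mex{2,0,1} = 3
G(8) = mex{3,1,0} = 2
G(9) = mex{2,2,1} = 0
G(10) = mex{0,3,0} = 1
G(11) = mex{1,2,1} = 0
G(12) = mex{0,0,2} = 1
G(13) = mex{1,1,3} = 0
G(14) = mex{0,0,2} = 1
G(15) = mex{1,1,0} = 2
Stack A: G(7) = 3.
Stack B: G(15) = 2.
Combined Grundy value = 3 ⊕ 2 = 1.
A winning move leaves total XOR = 0, i.e. changes one component's Grundy value g to g ⊕ X where X is the current total.
Stack A: need g' = 3⊕1 = 2. Options: 7−1→G=2, 7−3→G=0, 7−6→G=1. Hits: 1.
Stack B: need g' = 2⊕1 = 3. Options: 15−1→G=1, 15−3→G=1, 15−6→G=0. Hits: 0.

1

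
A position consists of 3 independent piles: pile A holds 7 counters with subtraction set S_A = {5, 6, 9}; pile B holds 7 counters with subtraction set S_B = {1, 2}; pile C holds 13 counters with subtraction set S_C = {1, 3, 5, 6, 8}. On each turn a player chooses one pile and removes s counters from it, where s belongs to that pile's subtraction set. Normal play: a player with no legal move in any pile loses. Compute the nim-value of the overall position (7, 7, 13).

Pile A, S = {5, 6, 9}:
n : 0 1 2 3 4 5 6 7
G : 0 0 0 0 0 1 1 1
G_A(7) = 1.
Pile B, S = {1, 2}:
n : 0 1 2 3 4 5 6 7
G : 0 1 2 0 1 2 0 1
G_B(7) = 1.
Pile C, S = {1, 3, 5, 6, 8}:
n :  0  1  2  3  4  5  6  7  8  9 10 11 12 13
G :  0  1  0  1  0  1  2  3  2  3  2  0  1  0
G_C(13) = 0.
Combined Grundy value = 1 ⊕ 1 ⊕ 0 = 0.

0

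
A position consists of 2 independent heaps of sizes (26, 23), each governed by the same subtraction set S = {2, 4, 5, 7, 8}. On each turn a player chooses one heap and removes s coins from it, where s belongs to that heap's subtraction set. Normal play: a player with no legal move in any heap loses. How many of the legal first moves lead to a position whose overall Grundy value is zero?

2

All heaps use S = {2, 4, 5, 7, 8}:
G(0) = 0
G(1) = mex{} = 0
G(2) = mex{0} = 1
G(3) = mex{0} = 1
G(4) = mex{1,0} = 2
G(5) = mex{1,0,0} = 2
G(6) = mex{2,1,0} = 3
G(7) = mex{2,1,1,0} = 3
G(8) = mex{3,2,1,0,0} = 4
G(9) = mex{3,2,2,1,0} = 4
G(10) = mex{4,3,2,1,1} = 0
G(11) = mex{4,3,3,2,1} = 0
G(12) = mex{0,4,3,2,2} = 1
G(13) = mex{0,4,4,3,2} = 1
G(14) = mex{1,0,4,3,3} = 2
G(15) = mex{1,0,0,4,3} = 2
G(16) = mex{2,1,0,4,4} = 3
G(17) = mex{2,1,1,0,4} = 3
G(18) = mex{3,2,1,0,0} = 4
G(19) = mex{3,2,2,1,0} = 4
G(20) = mex{4,3,2,1,1} = 0
G(21) = mex{4,3,3,2,1} = 0
G(22) = mex{0,4,3,2,2} = 1
G(23) = mex{0,4,4,3,2} = 1
G(24) = mex{1,0,4,3,3} = 2
G(25) = mex{1,0,0,4,3} = 2
G(26) = mex{2,1,0,4,4} = 3
Heap A: G(26) = 3.
Heap B: G(23) = 1.
Combined Grundy value = 3 ⊕ 1 = 2.
A winning move leaves total XOR = 0, i.e. changes one component's Grundy value g to g ⊕ X where X is the current total.
Heap A: need g' = 3⊕2 = 1. Options: 26−2→G=2, 26−4→G=1, 26−5→G=0, 26−7→G=4, 26−8→G=4. Hits: 1.
Heap B: need g' = 1⊕2 = 3. Options: 23−2→G=0, 23−4→G=4, 23−5→G=4, 23−7→G=3, 23−8→G=2. Hits: 1.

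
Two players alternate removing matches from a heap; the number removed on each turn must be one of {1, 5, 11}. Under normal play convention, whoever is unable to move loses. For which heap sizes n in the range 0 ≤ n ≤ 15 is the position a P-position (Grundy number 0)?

0, 2, 4, 6, 8, 10, 12, 14

n :  0  1  2  3  4  5  6  7  8  9 10 11 12 13 14 15
G :  0  1  0  1  0  1  0  1  0  1  0  1  0  1  0  1
P-positions are exactly the n with G(n) = 0.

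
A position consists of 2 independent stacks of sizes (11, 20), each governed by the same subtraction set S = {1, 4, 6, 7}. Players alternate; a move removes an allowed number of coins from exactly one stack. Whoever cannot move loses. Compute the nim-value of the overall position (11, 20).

3

All stacks use S = {1, 4, 6, 7}:
G(0) = 0
G(1) = mex{0} = 1
G(2) = mex{1} = 0
G(3) = mex{0} = 1
G(4) = mex{1,0} = 2
G(5) = mex{2,1} = 0
G(6) = mex{0,0,0} = 1
G(7) = mex{1,1,1,0} = 2
G(8) = mex{2,2,0,1} = 3
G(9) = mex{3,0,1,0} = 2
G(10) = mex{2,1,2,1} = 0
G(11) = mex{0,2,0,2} = 1
G(12) = mex{1,3,1,0} = 2
G(13) = mex{2,2,2,1} = 0
G(14) = mex{0,0,3,2} = 1
G(15) = mex{1,1,2,3} = 0
G(16) = mex{0,2,0,2} = 1
G(17) = mex{1,0,1,0} = 2
G(18) = mex{2,1,2,1} = 0
G(19) = mex{0,0,0,2} = 1
G(20) = mex{1,1,1,0} = 2
Stack A: G(11) = 1.
Stack B: G(20) = 2.
Combined Grundy value = 1 ⊕ 2 = 3.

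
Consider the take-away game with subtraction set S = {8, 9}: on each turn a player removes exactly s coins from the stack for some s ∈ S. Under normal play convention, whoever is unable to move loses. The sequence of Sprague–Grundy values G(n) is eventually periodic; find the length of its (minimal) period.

17

n :  0  1  2  3  4  5  6  7  8  9 10 11 12 13 14 15 16 17 18 19 20 21 22 23 24 25 26 27 28 29 30 31 32 33 34 35
G :  0  0  0  0  0  0  0  0  1  1  1  1  1  1  1  1  2  0  0  0  0  0  0  0  0  1  1  1  1  1  1  1  1  2  0  0
G(n+17) = G(n) holds for n = 0,…,8 (a full window of length max(S) = 9), so the sequence is purely periodic with period 17.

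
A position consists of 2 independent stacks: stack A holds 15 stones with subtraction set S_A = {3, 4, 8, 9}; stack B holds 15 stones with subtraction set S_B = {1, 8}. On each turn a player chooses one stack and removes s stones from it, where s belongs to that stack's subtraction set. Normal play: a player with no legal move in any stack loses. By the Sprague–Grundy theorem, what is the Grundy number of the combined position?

Stack A, S = {3, 4, 8, 9}:
n :  0  1  2  3  4  5  6  7  8  9 10 11 12 13 14 15
G :  0  0  0  1  1  1  2  0  2  3  1  3  0  0  0  1
G_A(15) = 1.
Stack B, S = {1, 8}:
n :  0  1  2  3  4  5  6  7  8  9 10 11 12 13 14 15
G :  0  1  0  1  0  1  0  1  2  0  1  0  1  0  1  0
G_B(15) = 0.
Combined Grundy value = 1 ⊕ 0 = 1.

1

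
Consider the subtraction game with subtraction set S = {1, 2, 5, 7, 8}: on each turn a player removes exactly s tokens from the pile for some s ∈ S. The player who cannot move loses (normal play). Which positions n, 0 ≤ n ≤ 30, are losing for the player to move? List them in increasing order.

0, 3, 6, 9, 12, 15, 18, 21, 24, 27, 30

n :  0  1  2  3  4  5  6  7  8  9 10 11 12 13 14 15 16 17 18 19 20 21 22 23 24 25 26 27 28 29 30
G :  0  1  2  0  1  2  0  1  2  0  1  2  0  1  2  0  1  2  0  1  2  0  1  2  0  1  2  0  1  2  0
P-positions are exactly the n with G(n) = 0.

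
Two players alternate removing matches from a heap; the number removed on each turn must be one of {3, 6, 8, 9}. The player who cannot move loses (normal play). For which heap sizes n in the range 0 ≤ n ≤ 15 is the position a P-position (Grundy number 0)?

n :  0  1  2  3  4  5  6  7  8  9 10 11 12 13 14 15
G :  0  0  0  1  1  1  2  2  2  3  3  3  0  0  0  1
P-positions are exactly the n with G(n) = 0.

0, 1, 2, 12, 13, 14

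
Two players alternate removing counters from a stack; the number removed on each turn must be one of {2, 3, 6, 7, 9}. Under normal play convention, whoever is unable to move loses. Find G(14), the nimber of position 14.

5

G(0) = 0
G(1) = mex{} = 0
G(2) = mex{0} = 1
G(3) = mex{0,0} = 1
G(4) = mex{1,0} = 2
G(5) = mex{1,1} = 0
G(6) = mex{2,1,0} = 3
G(7) = mex{0,2,0,0} = 1
G(8) = mex{3,0,1,0} = 2
G(9) = mex{1,3,1,1,0} = 2
G(10) = mex{2,1,2,1,0} = 3
G(11) = mex{2,2,0,2,1} = 3
G(12) = mex{3,2,3,0,1} = 4
G(13) = mex{3,3,1,3,2} = 0
G(14) = mex{4,3,2,1,0} = 5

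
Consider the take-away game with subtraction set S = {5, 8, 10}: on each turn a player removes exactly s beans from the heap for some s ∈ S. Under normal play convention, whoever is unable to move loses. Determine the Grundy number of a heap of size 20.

1

n :  0  1  2  3  4  5  6  7  8  9 10 11 12 13 14 15 16 17 18 19 20
G :  0  0  0  0  0  1  1  1  1  1  2  2  2  2  2  0  0  0  0  0  1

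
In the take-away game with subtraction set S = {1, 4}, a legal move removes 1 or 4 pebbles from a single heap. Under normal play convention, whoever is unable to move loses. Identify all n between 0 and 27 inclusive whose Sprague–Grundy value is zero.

0, 2, 5, 7, 10, 12, 15, 17, 20, 22, 25, 27

G(0) = 0
G(1) = mex{0} = 1
G(2) = mex{1} = 0
G(3) = mex{0} = 1
G(4) = mex{1,0} = 2
G(5) = mex{2,1} = 0
G(6) = mex{0,0} = 1
G(7) = mex{1,1} = 0
G(8) = mex{0,2} = 1
G(9) = mex{1,0} = 2
G(10) = mex{2,1} = 0
G(11) = mex{0,0} = 1
G(12) = mex{1,1} = 0
G(13) = mex{0,2} = 1
G(14) = mex{1,0} = 2
G(15) = mex{2,1} = 0
G(16) = mex{0,0} = 1
G(17) = mex{1,1} = 0
G(18) = mex{0,2} = 1
G(19) = mex{1,0} = 2
G(20) = mex{2,1} = 0
G(21) = mex{0,0} = 1
G(22) = mex{1,1} = 0
G(23) = mex{0,2} = 1
G(24) = mex{1,0} = 2
G(25) = mex{2,1} = 0
G(26) = mex{0,0} = 1
G(27) = mex{1,1} = 0
P-positions are exactly the n with G(n) = 0.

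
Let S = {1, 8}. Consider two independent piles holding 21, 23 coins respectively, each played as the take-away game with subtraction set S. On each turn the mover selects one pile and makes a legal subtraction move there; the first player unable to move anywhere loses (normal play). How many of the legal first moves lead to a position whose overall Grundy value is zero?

All piles use S = {1, 8}:
G(0) = 0
G(1) = mex{0} = 1
G(2) = mex{1} = 0
G(3) = mex{0} = 1
G(4) = mex{1} = 0
G(5) = mex{0} = 1
G(6) = mex{1} = 0
G(7) = mex{0} = 1
G(8) = mex{1,0} = 2
G(9) = mex{2,1} = 0
G(10) = mex{0,0} = 1
G(11) = mex{1,1} = 0
G(12) = mex{0,0} = 1
G(13) = mex{1,1} = 0
G(14) = mex{0,0} = 1
G(15) = mex{1,1} = 0
G(16) = mex{0,2} = 1
G(17) = mex{1,0} = 2
G(18) = mex{2,1} = 0
G(19) = mex{0,0} = 1
G(20) = mex{1,1} = 0
G(21) = mex{0,0} = 1
G(22) = mex{1,1} = 0
G(23) = mex{0,0} = 1
Pile A: G(21) = 1.
Pile B: G(23) = 1.
Combined Grundy value = 1 ⊕ 1 = 0.
A winning move leaves total XOR = 0, i.e. changes one component's Grundy value g to g ⊕ X where X is the current total.
Pile A: target g' = 1⊕0 = 1, but every legal move changes the Grundy value (mex property), so 0 moves.
Pile B: target g' = 1⊕0 = 1, but every legal move changes the Grundy value (mex property), so 0 moves.

0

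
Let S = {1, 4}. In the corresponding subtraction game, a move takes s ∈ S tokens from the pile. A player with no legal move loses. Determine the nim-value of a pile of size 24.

G(0) = 0
G(1) = mex{0} = 1
G(2) = mex{1} = 0
G(3) = mex{0} = 1
G(4) = mex{1,0} = 2
G(5) = mex{2,1} = 0
G(6) = mex{0,0} = 1
G(7) = mex{1,1} = 0
G(8) = mex{0,2} = 1
G(9) = mex{1,0} = 2
G(10) = mex{2,1} = 0
G(11) = mex{0,0} = 1
G(12) = mex{1,1} = 0
G(13) = mex{0,2} = 1
G(14) = mex{1,0} = 2
G(15) = mex{2,1} = 0
G(16) = mex{0,0} = 1
G(17) = mex{1,1} = 0
G(18) = mex{0,2} = 1
G(19) = mex{1,0} = 2
G(20) = mex{2,1} = 0
G(21) = mex{0,0} = 1
G(22) = mex{1,1} = 0
G(23) = mex{0,2} = 1
G(24) = mex{1,0} = 2

2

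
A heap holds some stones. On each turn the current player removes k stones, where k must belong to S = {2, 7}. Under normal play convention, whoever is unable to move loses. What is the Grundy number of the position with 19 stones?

0

G(0) = 0
G(1) = mex{} = 0
G(2) = mex{0} = 1
G(3) = mex{0} = 1
G(4) = mex{1} = 0
G(5) = mex{1} = 0
G(6) = mex{0} = 1
G(7) = mex{0,0} = 1
G(8) = mex{1,0} = 2
G(9) = mex{1,1} = 0
G(10) = mex{2,1} = 0
G(11) = mex{0,0} = 1
G(12) = mex{0,0} = 1
G(13) = mex{1,1} = 0
G(14) = mex{1,1} = 0
G(15) = mex{0,2} = 1
G(16) = mex{0,0} = 1
G(17) = mex{1,0} = 2
G(18) = mex{1,1} = 0
G(19) = mex{2,1} = 0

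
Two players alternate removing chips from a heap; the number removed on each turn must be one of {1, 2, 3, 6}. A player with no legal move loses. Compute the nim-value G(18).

2

G(0) = 0
G(1) = mex{0} = 1
G(2) = mex{1,0} = 2
G(3) = mex{2,1,0} = 3
G(4) = mex{3,2,1} = 0
G(5) = mex{0,3,2} = 1
G(6) = mex{1,0,3,0} = 2
G(7) = mex{2,1,0,1} = 3
G(8) = mex{3,2,1,2} = 0
G(9) = mex{0,3,2,3} = 1
G(10) = mex{1,0,3,0} = 2
G(11) = mex{2,1,0,1} = 3
G(12) = mex{3,2,1,2} = 0
G(13) = mex{0,3,2,3} = 1
G(14) = mex{1,0,3,0} = 2
G(15) = mex{2,1,0,1} = 3
G(16) = mex{3,2,1,2} = 0
G(17) = mex{0,3,2,3} = 1
G(18) = mex{1,0,3,0} = 2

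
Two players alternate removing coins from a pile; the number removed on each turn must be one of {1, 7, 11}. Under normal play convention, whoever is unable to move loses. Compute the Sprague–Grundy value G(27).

n :  0  1  2  3  4  5  6  7  8  9 10 11 12 13 14 15 16 17 18 19 20 21 22 23 24 25 26 27
G :  0  1  0  1  0  1  0  1  0  1  0  1  0  1  0  1  0  1  0  1  0  1  0  1  0  1  0  1

1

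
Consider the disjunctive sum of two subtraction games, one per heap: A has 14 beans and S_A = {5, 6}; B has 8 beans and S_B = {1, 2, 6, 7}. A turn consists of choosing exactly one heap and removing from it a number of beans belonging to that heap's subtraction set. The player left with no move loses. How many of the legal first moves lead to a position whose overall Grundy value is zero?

Heap A, S = {5, 6}:
G(0) = 0
G(1) = mex{} = 0
G(2) = mex{} = 0
G(3) = mex{} = 0
G(4) = mex{} = 0
G(5) = mex{0} = 1
G(6) = mex{0,0} = 1
G(7) = mex{0,0} = 1
G(8) = mex{0,0} = 1
G(9) = mex{0,0} = 1
G(10) = mex{1,0} = 2
G(11) = mex{1,1} = 0
G(12) = mex{1,1} = 0
G(13) = mex{1,1} = 0
G(14) = mex{1,1} = 0
G_A(14) = 0.
Heap B, S = {1, 2, 6, 7}:
G(0) = 0
G(1) = mex{0} = 1
G(2) = mex{1,0} = 2
G(3) = mex{2,1} = 0
G(4) = mex{0,2} = 1
G(5) = mex{1,0} = 2
G(6) = mex{2,1,0} = 3
G(7) = mex{3,2,1,0} = 4
G(8) = mex{4,3,2,1} = 0
G_B(8) = 0.
Combined Grundy value = 0 ⊕ 0 = 0.
A winning move leaves total XOR = 0, i.e. changes one component's Grundy value g to g ⊕ X where X is the current total.
Heap A: target g' = 0⊕0 = 0, but every legal move changes the Grundy value (mex property), so 0 moves.
Heap B: target g' = 0⊕0 = 0, but every legal move changes the Grundy value (mex property), so 0 moves.

0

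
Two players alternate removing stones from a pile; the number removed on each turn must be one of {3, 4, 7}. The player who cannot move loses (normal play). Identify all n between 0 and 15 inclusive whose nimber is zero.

G(0) = 0
G(1) = mex{} = 0
G(2) = mex{} = 0
G(3) = mex{0} = 1
G(4) = mex{0,0} = 1
G(5) = mex{0,0} = 1
G(6) = mex{1,0} = 2
G(7) = mex{1,1,0} = 2
G(8) = mex{1,1,0} = 2
G(9) = mex{2,1,0} = 3
G(10) = mex{2,2,1} = 0
G(11) = mex{2,2,1} = 0
G(12) = mex{3,2,1} = 0
G(13) = mex{0,3,2} = 1
G(14) = mex{0,0,2} = 1
G(15) = mex{0,0,2} = 1
P-positions are exactly the n with G(n) = 0.

0, 1, 2, 10, 11, 12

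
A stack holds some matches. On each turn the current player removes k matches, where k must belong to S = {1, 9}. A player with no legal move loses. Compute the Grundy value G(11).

n :  0  1  2  3  4  5  6  7  8  9 10 11
G :  0  1  0  1  0  1  0  1  0  1  0  1

1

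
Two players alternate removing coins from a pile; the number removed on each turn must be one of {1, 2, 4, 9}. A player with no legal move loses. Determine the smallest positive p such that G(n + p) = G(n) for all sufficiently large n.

n :  0  1  2  3  4  5  6  7  8  9 10 11 12 13 14 15 16 17 18 19 20 21 22 23
G :  0  1  2  0  1  2  0  1  2  3  4  0  1  2  0  1  2  0  1  2  3  4  0  1
G(n+11) = G(n) holds for n = 0,…,8 (a full window of length max(S) = 9), so the sequence is purely periodic with period 11.

11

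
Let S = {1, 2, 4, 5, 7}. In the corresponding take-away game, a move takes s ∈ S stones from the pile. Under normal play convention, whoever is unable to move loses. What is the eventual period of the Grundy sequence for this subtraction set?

n :  0  1  2  3  4  5  6  7  8  9 10 11 12 13 14
G :  0  1  2  0  1  2  0  1  2  0  1  2  0  1  2
G(n+3) = G(n) holds for n = 0,…,6 (a full window of length max(S) = 7), so the sequence is purely periodic with period 3.

3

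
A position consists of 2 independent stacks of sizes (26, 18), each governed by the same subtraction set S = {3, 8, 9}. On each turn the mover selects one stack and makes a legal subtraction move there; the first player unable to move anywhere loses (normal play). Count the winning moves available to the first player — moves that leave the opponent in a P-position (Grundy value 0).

6

All stacks use S = {3, 8, 9}:
n :  0  1  2  3  4  5  6  7  8  9 10 11 12 13 14 15 16 17 18 19 20 21 22 23 24 25 26
G :  0  0  0  1  1  1  0  0  2  1  1  3  0  0  2  1  1  0  0  0  1  1  1  0  0  2  1
Stack A: G(26) = 1.
Stack B: G(18) = 0.
Combined Grundy value = 1 ⊕ 0 = 1.
A winning move leaves total XOR = 0, i.e. changes one component's Grundy value g to g ⊕ X where X is the current total.
Stack A: need g' = 1⊕1 = 0. Options: 26−3→G=0, 26−8→G=0, 26−9→G=0. Hits: 3.
Stack B: need g' = 0⊕1 = 1. Options: 18−3→G=1, 18−8→G=1, 18−9→G=1. Hits: 3.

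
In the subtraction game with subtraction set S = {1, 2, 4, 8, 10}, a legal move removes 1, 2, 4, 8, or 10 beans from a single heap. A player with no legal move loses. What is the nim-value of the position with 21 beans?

0

G(0) = 0
G(1) = mex{0} = 1
G(2) = mex{1,0} = 2
G(3) = mex{2,1} = 0
G(4) = mex{0,2,0} = 1
G(5) = mex{1,0,1} = 2
G(6) = mex{2,1,2} = 0
G(7) = mex{0,2,0} = 1
G(8) = mex{1,0,1,0} = 2
G(9) = mex{2,1,2,1} = 0
G(10) = mex{0,2,0,2,0} = 1
G(11) = mex{1,0,1,0,1} = 2
G(12) = mex{2,1,2,1,2} = 0
G(13) = mex{0,2,0,2,0} = 1
G(14) = mex{1,0,1,0,1} = 2
G(15) = mex{2,1,2,1,2} = 0
G(16) = mex{0,2,0,2,0} = 1
G(17) = mex{1,0,1,0,1} = 2
G(18) = mex{2,1,2,1,2} = 0
G(19) = mex{0,2,0,2,0} = 1
G(20) = mex{1,0,1,0,1} = 2
G(21) = mex{2,1,2,1,2} = 0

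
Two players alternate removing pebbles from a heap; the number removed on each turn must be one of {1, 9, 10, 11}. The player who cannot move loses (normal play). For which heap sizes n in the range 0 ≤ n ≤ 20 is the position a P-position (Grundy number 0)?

0, 2, 4, 6, 8, 20

n :  0  1  2  3  4  5  6  7  8  9 10 11 12 13 14 15 16 17 18 19 20
G :  0  1  0  1  0  1  0  1  0  1  2  3  2  3  2  3  2  3  2  3  0
P-positions are exactly the n with G(n) = 0.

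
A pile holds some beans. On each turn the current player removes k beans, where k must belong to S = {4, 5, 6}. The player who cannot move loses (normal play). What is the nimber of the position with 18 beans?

n :  0  1  2  3  4  5  6  7  8  9 10 11 12 13 14 15 16 17 18
G :  0  0  0  0  1  1  1  1  2  2  0  0  0  0  1  1  1  1  2

2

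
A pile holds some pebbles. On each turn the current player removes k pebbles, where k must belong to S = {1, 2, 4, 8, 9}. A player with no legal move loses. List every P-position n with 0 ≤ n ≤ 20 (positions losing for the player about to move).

n :  0  1  2  3  4  5  6  7  8  9 10 11 12 13 14 15 16 17 18 19 20
G :  0  1  2  0  1  2  0  1  2  3  4  5  3  0  1  2  0  1  2  0  1
P-positions are exactly the n with G(n) = 0.

0, 3, 6, 13, 16, 19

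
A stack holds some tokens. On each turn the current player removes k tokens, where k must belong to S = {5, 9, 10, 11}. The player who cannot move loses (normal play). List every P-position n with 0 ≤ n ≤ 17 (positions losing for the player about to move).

0, 1, 2, 3, 4, 16, 17

G(0) = 0
G(1) = mex{} = 0
G(2) = mex{} = 0
G(3) = mex{} = 0
G(4) = mex{} = 0
G(5) = mex{0} = 1
G(6) = mex{0} = 1
G(7) = mex{0} = 1
G(8) = mex{0} = 1
G(9) = mex{0,0} = 1
G(10) = mex{1,0,0} = 2
G(11) = mex{1,0,0,0} = 2
G(12) = mex{1,0,0,0} = 2
G(13) = mex{1,0,0,0} = 2
G(14) = mex{1,1,0,0} = 2
G(15) = mex{2,1,1,0} = 3
G(16) = mex{2,1,1,1} = 0
G(17) = mex{2,1,1,1} = 0
P-positions are exactly the n with G(n) = 0.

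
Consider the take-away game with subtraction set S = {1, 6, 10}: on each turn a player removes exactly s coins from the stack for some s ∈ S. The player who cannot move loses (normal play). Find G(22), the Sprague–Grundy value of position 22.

G(0) = 0
G(1) = mex{0} = 1
G(2) = mex{1} = 0
G(3) = mex{0} = 1
G(4) = mex{1} = 0
G(5) = mex{0} = 1
G(6) = mex{1,0} = 2
G(7) = mex{2,1} = 0
G(8) = mex{0,0} = 1
G(9) = mex{1,1} = 0
G(10) = mex{0,0,0} = 1
G(11) = mex{1,1,1} = 0
G(12) = mex{0,2,0} = 1
G(13) = mex{1,0,1} = 2
G(14) = mex{2,1,0} = 3
G(15) = mex{3,0,1} = 2
G(16) = mex{2,1,2} = 0
G(17) = mex{0,0,0} = 1
G(18) = mex{1,1,1} = 0
G(19) = mex{0,2,0} = 1
G(20) = mex{1,3,1} = 0
G(21) = mex{0,2,0} = 1
G(22) = mex{1,0,1} = 2

2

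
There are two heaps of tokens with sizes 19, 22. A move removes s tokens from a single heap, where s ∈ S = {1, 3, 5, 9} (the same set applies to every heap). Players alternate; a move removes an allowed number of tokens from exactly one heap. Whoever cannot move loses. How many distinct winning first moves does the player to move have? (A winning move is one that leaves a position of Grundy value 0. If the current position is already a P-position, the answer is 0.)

All heaps use S = {1, 3, 5, 9}:
n :  0  1  2  3  4  5  6  7  8  9 10 11 12 13 14 15 16 17 18 19 20 21 22
G :  0  1  0  1  0  1  0  1  0  1  0  1  0  1  0  1  0  1  0  1  0  1  0
Heap A: G(19) = 1.
Heap B: G(22) = 0.
Combined Grundy value = 1 ⊕ 0 = 1.
A winning move leaves total XOR = 0, i.e. changes one component's Grundy value g to g ⊕ X where X is the current total.
Heap A: need g' = 1⊕1 = 0. Options: 19−1→G=0, 19−3→G=0, 19−5→G=0, 19−9→G=0. Hits: 4.
Heap B: need g' = 0⊕1 = 1. Options: 22−1→G=1, 22−3→G=1, 22−5→G=1, 22−9→G=1. Hits: 4.

8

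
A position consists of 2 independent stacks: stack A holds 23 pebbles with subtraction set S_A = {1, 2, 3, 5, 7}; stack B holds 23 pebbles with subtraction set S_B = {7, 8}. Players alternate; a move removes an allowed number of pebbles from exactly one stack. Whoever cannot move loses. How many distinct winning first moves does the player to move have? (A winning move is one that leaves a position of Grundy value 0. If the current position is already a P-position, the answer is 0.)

Stack A, S = {1, 2, 3, 5, 7}:
G(0) = 0
G(1) = mex{0} = 1
G(2) = mex{1,0} = 2
G(3) = mex{2,1,0} = 3
G(4) = mex{3,2,1} = 0
G(5) = mex{0,3,2,0} = 1
G(6) = mex{1,0,3,1} = 2
G(7) = mex{2,1,0,2,0} = 3
G(8) = mex{3,2,1,3,1} = 0
G(9) = mex{0,3,2,0,2} = 1
G(10) = mex{1,0,3,1,3} = 2
G(11) = mex{2,1,0,2,0} = 3
G(12) = mex{3,2,1,3,1} = 0
G(13) = mex{0,3,2,0,2} = 1
G(14) = mex{1,0,3,1,3} = 2
G(15) = mex{2,1,0,2,0} = 3
G(16) = mex{3,2,1,3,1} = 0
G(17) = mex{0,3,2,0,2} = 1
G(18) = mex{1,0,3,1,3} = 2
G(19) = mex{2,1,0,2,0} = 3
G(20) = mex{3,2,1,3,1} = 0
G(21) = mex{0,3,2,0,2} = 1
G(22) = mex{1,0,3,1,3} = 2
G(23) = mex{2,1,0,2,0} = 3
G_A(23) = 3.
Stack B, S = {7, 8}:
n :  0  1  2  3  4  5  6  7  8  9 10 11 12 13 14 15 16 17 18 19 20 21 22 23
G :  0  0  0  0  0  0  0  1  1  1  1  1  1  1  2  0  0  0  0  0  0  0  1  1
G_B(23) = 1.
Combined Grundy value = 3 ⊕ 1 = 2.
A winning move leaves total XOR = 0, i.e. changes one component's Grundy value g to g ⊕ X where X is the current total.
Stack A: need g' = 3⊕2 = 1. Options: 23−1→G=2, 23−2→G=1, 23−3→G=0, 23−5→G=2, 23−7→G=0. Hits: 1.
Stack B: need g' = 1⊕2 = 3. Options: 23−7→G=0, 23−8→G=0. Hits: 0.

1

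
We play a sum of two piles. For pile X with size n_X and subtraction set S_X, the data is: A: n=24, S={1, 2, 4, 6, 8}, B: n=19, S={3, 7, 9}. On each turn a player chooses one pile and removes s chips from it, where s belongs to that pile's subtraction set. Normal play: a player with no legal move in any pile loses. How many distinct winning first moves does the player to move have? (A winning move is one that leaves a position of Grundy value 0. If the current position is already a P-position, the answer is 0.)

0

Pile A, S = {1, 2, 4, 6, 8}:
n :  0  1  2  3  4  5  6  7  8  9 10 11 12 13 14 15 16 17 18 19 20 21 22 23 24
G :  0  1  2  0  1  2  3  4  5  3  0  1  2  0  1  2  3  4  5  3  0  1  2  0  1
G_A(24) = 1.
Pile B, S = {3, 7, 9}:
G(0) = 0
G(1) = mex{} = 0
G(2) = mex{} = 0
G(3) = mex{0} = 1
G(4) = mex{0} = 1
G(5) = mex{0} = 1
G(6) = mex{1} = 0
G(7) = mex{1,0} = 2
G(8) = mex{1,0} = 2
G(9) = mex{0,0,0} = 1
G(10) = mex{2,1,0} = 3
G(11) = mex{2,1,0} = 3
G(12) = mex{1,1,1} = 0
G(13) = mex{3,0,1} = 2
G(14) = mex{3,2,1} = 0
G(15) = mex{0,2,0} = 1
G(16) = mex{2,1,2} = 0
G(17) = mex{0,3,2} = 1
G(18) = mex{1,3,1} = 0
G(19) = mex{0,0,3} = 1
G_B(19) = 1.
Combined Grundy value = 1 ⊕ 1 = 0.
A winning move leaves total XOR = 0, i.e. changes one component's Grundy value g to g ⊕ X where X is the current total.
Pile A: target g' = 1⊕0 = 1, but every legal move changes the Grundy value (mex property), so 0 moves.
Pile B: target g' = 1⊕0 = 1, but every legal move changes the Grundy value (mex property), so 0 moves.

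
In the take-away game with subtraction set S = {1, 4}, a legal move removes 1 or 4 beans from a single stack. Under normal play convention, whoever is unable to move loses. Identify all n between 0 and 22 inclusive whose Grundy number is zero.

0, 2, 5, 7, 10, 12, 15, 17, 20, 22

n :  0  1  2  3  4  5  6  7  8  9 10 11 12 13 14 15 16 17 18 19 20 21 22
G :  0  1  0  1  2  0  1  0  1  2  0  1  0  1  2  0  1  0  1  2  0  1  0
P-positions are exactly the n with G(n) = 0.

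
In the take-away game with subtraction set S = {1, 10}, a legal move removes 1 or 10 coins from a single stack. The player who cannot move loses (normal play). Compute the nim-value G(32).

n :  0  1  2  3  4  5  6  7  8  9 10 11 12 13 14 15 16 17 18 19 20 21 22 23 24 25 26 27 28 29 30 31 32
G :  0  1  0  1  0  1  0  1  0  1  2  0  1  0  1  0  1  0  1  0  1  2  0  1  0  1  0  1  0  1  0  1  2

2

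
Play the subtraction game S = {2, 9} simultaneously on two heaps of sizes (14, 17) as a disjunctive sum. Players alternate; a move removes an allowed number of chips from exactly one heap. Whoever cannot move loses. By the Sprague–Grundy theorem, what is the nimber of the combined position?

0

All heaps use S = {2, 9}:
n :  0  1  2  3  4  5  6  7  8  9 10 11 12 13 14 15 16 17
G :  0  0  1  1  0  0  1  1  0  2  1  0  0  1  1  0  0  1
Heap A: G(14) = 1.
Heap B: G(17) = 1.
Combined Grundy value = 1 ⊕ 1 = 0.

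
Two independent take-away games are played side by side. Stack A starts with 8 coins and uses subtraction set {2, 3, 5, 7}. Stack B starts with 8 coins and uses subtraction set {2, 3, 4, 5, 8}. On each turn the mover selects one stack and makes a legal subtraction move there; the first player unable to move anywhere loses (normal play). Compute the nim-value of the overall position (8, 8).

Stack A, S = {2, 3, 5, 7}:
n : 0 1 2 3 4 5 6 7 8
G : 0 0 1 1 2 2 3 3 4
G_A(8) = 4.
Stack B, S = {2, 3, 4, 5, 8}:
n : 0 1 2 3 4 5 6 7 8
G : 0 0 1 1 2 2 3 0 4
G_B(8) = 4.
Combined Grundy value = 4 ⊕ 4 = 0.

0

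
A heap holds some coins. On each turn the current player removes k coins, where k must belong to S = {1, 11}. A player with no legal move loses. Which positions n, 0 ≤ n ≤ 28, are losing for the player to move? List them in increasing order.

0, 2, 4, 6, 8, 10, 12, 14, 16, 18, 20, 22, 24, 26, 28

G(0) = 0
G(1) = mex{0} = 1
G(2) = mex{1} = 0
G(3) = mex{0} = 1
G(4) = mex{1} = 0
G(5) = mex{0} = 1
G(6) = mex{1} = 0
G(7) = mex{0} = 1
G(8) = mex{1} = 0
G(9) = mex{0} = 1
G(10) = mex{1} = 0
G(11) = mex{0,0} = 1
G(12) = mex{1,1} = 0
G(13) = mex{0,0} = 1
G(14) = mex{1,1} = 0
G(15) = mex{0,0} = 1
G(16) = mex{1,1} = 0
G(17) = mex{0,0} = 1
G(18) = mex{1,1} = 0
G(19) = mex{0,0} = 1
G(20) = mex{1,1} = 0
G(21) = mex{0,0} = 1
G(22) = mex{1,1} = 0
G(23) = mex{0,0} = 1
G(24) = mex{1,1} = 0
G(25) = mex{0,0} = 1
G(26) = mex{1,1} = 0
G(27) = mex{0,0} = 1
G(28) = mex{1,1} = 0
P-positions are exactly the n with G(n) = 0.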